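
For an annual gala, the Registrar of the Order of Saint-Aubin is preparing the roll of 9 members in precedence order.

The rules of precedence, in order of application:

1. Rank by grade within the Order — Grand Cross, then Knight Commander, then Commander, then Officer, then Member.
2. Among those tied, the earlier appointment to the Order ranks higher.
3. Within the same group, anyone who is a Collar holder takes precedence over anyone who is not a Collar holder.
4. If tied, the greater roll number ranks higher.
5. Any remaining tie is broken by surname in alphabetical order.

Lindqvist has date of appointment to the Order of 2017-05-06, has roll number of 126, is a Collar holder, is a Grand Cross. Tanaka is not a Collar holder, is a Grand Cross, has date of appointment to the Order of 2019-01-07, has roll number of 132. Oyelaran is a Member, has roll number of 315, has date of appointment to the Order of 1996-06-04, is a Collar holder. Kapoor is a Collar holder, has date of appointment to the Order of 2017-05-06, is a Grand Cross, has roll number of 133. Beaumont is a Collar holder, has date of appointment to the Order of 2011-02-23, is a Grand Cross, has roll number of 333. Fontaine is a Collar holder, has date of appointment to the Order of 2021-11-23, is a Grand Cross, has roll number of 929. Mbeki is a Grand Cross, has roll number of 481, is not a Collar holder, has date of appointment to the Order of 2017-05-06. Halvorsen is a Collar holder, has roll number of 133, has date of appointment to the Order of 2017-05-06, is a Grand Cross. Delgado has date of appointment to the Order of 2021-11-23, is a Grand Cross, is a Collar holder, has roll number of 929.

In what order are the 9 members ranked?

By grade within the Order: Beaumont, Halvorsen, Kapoor, Lindqvist, Mbeki, Tanaka, Delgado and Fontaine (Grand Cross); then Oyelaran (Member).
Among Beaumont, Halvorsen, Kapoor, Lindqvist, Mbeki, Tanaka, Delgado and Fontaine, by date of appointment to the Order (earlier first): Beaumont (2011-02-23) before Halvorsen, Kapoor, Lindqvist and Mbeki (2017-05-06) before Tanaka (2019-01-07) before Delgado and Fontaine (2021-11-23).
Among Halvorsen, Kapoor, Lindqvist and Mbeki, a Collar holder before not a Collar holder: Halvorsen, Kapoor and Lindqvist (a Collar holder) before Mbeki (not a Collar holder).
Among Halvorsen, Kapoor and Lindqvist, by roll number (higher first): Halvorsen and Kapoor (133) before Lindqvist (126).
Among Halvorsen and Kapoor, alphabetically by surname: Halvorsen before Kapoor.
Delgado and Fontaine are each a Collar holder, so the next rule applies.
Delgado and Fontaine both have roll number 929, so the next rule applies.
Among Delgado and Fontaine, alphabetically by surname: Delgado before Fontaine.
Full order: Beaumont, Halvorsen, Kapoor, Lindqvist, Mbeki, Tanaka, Delgado, Fontaine, Oyelaran.

Beaumont, Halvorsen, Kapoor, Lindqvist, Mbeki, Tanaka, Delgado, Fontaine, Oyelaran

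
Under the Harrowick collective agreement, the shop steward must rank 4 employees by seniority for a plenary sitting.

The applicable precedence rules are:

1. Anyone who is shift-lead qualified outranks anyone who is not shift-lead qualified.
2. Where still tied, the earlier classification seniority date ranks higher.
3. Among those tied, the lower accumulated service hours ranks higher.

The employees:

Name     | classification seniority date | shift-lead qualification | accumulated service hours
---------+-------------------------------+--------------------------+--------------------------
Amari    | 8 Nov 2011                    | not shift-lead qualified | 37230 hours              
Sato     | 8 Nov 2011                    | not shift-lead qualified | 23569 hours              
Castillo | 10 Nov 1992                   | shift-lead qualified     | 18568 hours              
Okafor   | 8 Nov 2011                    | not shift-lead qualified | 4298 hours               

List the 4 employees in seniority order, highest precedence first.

Castillo, Okafor, Sato, Amari

By the first rule: Castillo (shift-lead qualified); then Okafor, Sato and Amari (each not shift-lead qualified).
Okafor, Sato and Amari all have classification seniority date 8 Nov 2011, so the next rule applies.
Among Okafor, Sato and Amari, by accumulated service hours (lower first): Okafor (4298 hours) before Sato (23569 hours) before Amari (37230 hours).
Full order: Castillo, Okafor, Sato, Amari.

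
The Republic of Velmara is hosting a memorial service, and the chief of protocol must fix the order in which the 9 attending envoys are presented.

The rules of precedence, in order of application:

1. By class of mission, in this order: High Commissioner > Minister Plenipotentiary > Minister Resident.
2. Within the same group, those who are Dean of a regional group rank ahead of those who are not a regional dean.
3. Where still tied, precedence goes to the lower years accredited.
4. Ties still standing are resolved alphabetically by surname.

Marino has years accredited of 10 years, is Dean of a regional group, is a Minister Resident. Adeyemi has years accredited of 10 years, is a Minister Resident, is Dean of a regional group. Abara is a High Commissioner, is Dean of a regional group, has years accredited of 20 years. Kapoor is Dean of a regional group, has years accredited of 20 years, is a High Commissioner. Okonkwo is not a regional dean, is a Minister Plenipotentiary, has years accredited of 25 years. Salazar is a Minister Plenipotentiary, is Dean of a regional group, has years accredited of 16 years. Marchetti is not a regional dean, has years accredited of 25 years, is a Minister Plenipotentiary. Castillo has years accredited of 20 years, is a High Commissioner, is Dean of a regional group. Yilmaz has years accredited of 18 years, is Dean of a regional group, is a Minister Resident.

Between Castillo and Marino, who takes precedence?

By class of mission: Abara, Castillo and Kapoor (High Commissioner); then Salazar, Marchetti and Okonkwo (Minister Plenipotentiary); then Adeyemi, Marino and Yilmaz (Minister Resident).
Abara, Castillo and Kapoor are each Dean of a regional group, so the next rule applies.
Abara, Castillo and Kapoor all have years accredited 20 years, so the next rule applies.
Among Abara, Castillo and Kapoor, alphabetically by surname: Abara before Castillo before Kapoor.
Among Salazar, Marchetti and Okonkwo, Dean of a regional group before not a regional dean: Salazar (Dean of a regional group) before Marchetti and Okonkwo (not a regional dean).
Marchetti and Okonkwo both have years accredited 25 years, so the next rule applies.
Among Marchetti and Okonkwo, alphabetically by surname: Marchetti before Okonkwo.
Adeyemi, Marino and Yilmaz are each Dean of a regional group, so the next rule applies.
Among Adeyemi, Marino and Yilmaz, by years accredited (lower first): Adeyemi and Marino (10 years) before Yilmaz (18 years).
Among Adeyemi and Marino, alphabetically by surname: Adeyemi before Marino.
So Castillo takes precedence.

Castillo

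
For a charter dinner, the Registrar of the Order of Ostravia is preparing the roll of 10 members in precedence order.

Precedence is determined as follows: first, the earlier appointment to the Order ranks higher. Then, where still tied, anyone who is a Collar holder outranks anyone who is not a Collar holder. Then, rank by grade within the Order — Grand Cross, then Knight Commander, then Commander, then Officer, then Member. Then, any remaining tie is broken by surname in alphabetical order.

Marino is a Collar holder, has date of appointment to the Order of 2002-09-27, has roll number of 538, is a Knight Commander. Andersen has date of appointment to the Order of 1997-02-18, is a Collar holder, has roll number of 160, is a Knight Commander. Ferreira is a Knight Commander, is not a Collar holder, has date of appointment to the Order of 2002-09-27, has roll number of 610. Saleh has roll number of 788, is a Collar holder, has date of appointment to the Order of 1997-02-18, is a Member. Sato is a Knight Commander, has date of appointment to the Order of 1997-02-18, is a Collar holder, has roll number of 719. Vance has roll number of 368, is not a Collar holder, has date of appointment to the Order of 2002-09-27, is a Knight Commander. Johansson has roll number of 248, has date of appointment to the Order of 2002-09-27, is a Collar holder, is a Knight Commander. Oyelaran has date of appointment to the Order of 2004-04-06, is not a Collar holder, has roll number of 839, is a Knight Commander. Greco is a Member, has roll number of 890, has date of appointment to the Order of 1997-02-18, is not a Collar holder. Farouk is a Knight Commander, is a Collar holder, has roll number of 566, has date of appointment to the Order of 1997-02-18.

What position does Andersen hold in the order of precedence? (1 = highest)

1

By date of appointment to the Order (earlier first): Andersen, Farouk, Sato, Saleh and Greco (each 1997-02-18); then Johansson, Marino, Ferreira and Vance (each 2002-09-27); then Oyelaran (2004-04-06).
Among Andersen, Farouk, Sato, Saleh and Greco, a Collar holder before not a Collar holder: Andersen, Farouk, Sato and Saleh (a Collar holder) before Greco (not a Collar holder).
Among Andersen, Farouk, Sato and Saleh, by grade within the Order: Andersen, Farouk and Sato (Knight Commander) before Saleh (Member).
Among Andersen, Farouk and Sato, alphabetically by surname: Andersen before Farouk before Sato.
Among Johansson, Marino, Ferreira and Vance, a Collar holder before not a Collar holder: Johansson and Marino (a Collar holder) before Ferreira and Vance (not a Collar holder).
Johansson and Marino are each Knight Commander, so the next rule applies.
Among Johansson and Marino, alphabetically by surname: Johansson before Marino.
Ferreira and Vance are each Knight Commander, so the next rule applies.
Among Ferreira and Vance, alphabetically by surname: Ferreira before Vance.
Order: Andersen, Farouk, Sato, Saleh, Greco, Johansson, Marino, Ferreira, Vance, Oyelaran. So position 1.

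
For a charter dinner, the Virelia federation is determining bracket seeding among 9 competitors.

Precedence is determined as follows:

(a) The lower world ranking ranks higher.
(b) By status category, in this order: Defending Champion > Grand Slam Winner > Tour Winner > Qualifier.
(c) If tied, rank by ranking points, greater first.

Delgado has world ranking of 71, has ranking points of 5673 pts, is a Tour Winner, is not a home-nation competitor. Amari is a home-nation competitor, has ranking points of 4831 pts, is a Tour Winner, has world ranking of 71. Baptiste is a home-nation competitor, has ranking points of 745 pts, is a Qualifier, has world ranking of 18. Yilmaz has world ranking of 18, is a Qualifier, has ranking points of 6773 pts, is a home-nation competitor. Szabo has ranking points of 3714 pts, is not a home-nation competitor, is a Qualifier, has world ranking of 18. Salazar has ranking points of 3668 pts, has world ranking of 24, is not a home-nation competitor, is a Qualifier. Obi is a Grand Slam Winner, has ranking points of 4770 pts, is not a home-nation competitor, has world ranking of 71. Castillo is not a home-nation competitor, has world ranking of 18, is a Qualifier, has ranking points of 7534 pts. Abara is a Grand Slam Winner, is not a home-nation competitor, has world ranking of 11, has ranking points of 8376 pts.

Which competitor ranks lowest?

Amari

By world ranking (lower first): Abara (11); then Castillo, Yilmaz, Szabo and Baptiste (each 18); then Salazar (24); then Obi, Delgado and Amari (each 71).
Castillo, Yilmaz, Szabo and Baptiste are each Qualifier, so the next rule applies.
Among Castillo, Yilmaz, Szabo and Baptiste, by ranking points (higher first): Castillo (7534 pts) before Yilmaz (6773 pts) before Szabo (3714 pts) before Baptiste (745 pts).
Among Obi, Delgado and Amari, by status category: Obi (Grand Slam Winner) before Delgado and Amari (Tour Winner).
Among Delgado and Amari, by ranking points (higher first): Delgado (5673 pts) before Amari (4831 pts).
Order: Abara, Castillo, Yilmaz, Szabo, Baptiste, Salazar, Obi, Delgado, Amari.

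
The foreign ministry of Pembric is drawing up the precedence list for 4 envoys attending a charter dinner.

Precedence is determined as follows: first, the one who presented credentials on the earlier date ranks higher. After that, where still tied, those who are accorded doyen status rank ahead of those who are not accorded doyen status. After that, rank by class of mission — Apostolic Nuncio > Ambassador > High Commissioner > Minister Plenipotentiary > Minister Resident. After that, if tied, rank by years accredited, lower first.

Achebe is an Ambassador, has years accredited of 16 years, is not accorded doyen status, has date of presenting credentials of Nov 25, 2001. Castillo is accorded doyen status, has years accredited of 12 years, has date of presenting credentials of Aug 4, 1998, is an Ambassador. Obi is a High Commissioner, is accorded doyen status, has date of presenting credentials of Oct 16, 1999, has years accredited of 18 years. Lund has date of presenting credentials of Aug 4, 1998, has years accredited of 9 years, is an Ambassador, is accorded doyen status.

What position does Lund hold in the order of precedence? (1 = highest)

1

By date of presenting credentials (earlier first): Lund and Castillo (both Aug 4, 1998); then Obi (Oct 16, 1999); then Achebe (Nov 25, 2001).
Lund and Castillo are each accorded doyen status, so the next rule applies.
Lund and Castillo are each Ambassador, so the next rule applies.
Among Lund and Castillo, by years accredited (lower first): Lund (9 years) before Castillo (12 years).
Order: Lund, Castillo, Obi, Achebe. So position 1.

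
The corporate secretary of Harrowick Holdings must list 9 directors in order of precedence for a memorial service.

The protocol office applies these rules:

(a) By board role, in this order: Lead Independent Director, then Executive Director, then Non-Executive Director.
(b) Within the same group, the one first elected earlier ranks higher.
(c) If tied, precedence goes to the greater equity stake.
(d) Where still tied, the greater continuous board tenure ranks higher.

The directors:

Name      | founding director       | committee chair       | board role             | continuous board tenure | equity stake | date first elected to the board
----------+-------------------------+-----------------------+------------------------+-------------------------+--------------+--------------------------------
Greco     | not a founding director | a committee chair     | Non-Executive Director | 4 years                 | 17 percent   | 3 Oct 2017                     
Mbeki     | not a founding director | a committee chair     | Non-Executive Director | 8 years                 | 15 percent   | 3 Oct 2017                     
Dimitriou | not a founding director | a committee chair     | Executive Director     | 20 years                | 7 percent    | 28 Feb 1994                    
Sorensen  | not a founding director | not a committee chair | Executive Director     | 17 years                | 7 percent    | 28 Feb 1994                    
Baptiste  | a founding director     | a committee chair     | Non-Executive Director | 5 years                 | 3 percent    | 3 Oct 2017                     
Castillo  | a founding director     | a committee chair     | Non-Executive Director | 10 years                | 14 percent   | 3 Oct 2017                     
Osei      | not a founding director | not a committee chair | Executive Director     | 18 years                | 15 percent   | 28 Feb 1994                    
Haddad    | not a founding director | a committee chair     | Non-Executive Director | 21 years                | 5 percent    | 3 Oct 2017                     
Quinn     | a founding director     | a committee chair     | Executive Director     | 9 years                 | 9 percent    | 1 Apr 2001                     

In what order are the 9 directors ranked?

Osei, Dimitriou, Sorensen, Quinn, Greco, Mbeki, Castillo, Haddad, Baptiste

By board role: Osei, Dimitriou, Sorensen and Quinn (Executive Director); then Greco, Mbeki, Castillo, Haddad and Baptiste (Non-Executive Director).
Among Osei, Dimitriou, Sorensen and Quinn, by date first elected to the board (earlier first): Osei, Dimitriou and Sorensen (28 Feb 1994) before Quinn (1 Apr 2001).
Among Osei, Dimitriou and Sorensen, by equity stake (higher first): Osei (15 percent) before Dimitriou and Sorensen (7 percent).
Among Dimitriou and Sorensen, by continuous board tenure (higher first): Dimitriou (20 years) before Sorensen (17 years).
Greco, Mbeki, Castillo, Haddad and Baptiste all have date first elected to the board 3 Oct 2017, so the next rule applies.
Among Greco, Mbeki, Castillo, Haddad and Baptiste, by equity stake (higher first): Greco (17 percent) before Mbeki (15 percent) before Castillo (14 percent) before Haddad (5 percent) before Baptiste (3 percent).
Full order: Osei, Dimitriou, Sorensen, Quinn, Greco, Mbeki, Castillo, Haddad, Baptiste.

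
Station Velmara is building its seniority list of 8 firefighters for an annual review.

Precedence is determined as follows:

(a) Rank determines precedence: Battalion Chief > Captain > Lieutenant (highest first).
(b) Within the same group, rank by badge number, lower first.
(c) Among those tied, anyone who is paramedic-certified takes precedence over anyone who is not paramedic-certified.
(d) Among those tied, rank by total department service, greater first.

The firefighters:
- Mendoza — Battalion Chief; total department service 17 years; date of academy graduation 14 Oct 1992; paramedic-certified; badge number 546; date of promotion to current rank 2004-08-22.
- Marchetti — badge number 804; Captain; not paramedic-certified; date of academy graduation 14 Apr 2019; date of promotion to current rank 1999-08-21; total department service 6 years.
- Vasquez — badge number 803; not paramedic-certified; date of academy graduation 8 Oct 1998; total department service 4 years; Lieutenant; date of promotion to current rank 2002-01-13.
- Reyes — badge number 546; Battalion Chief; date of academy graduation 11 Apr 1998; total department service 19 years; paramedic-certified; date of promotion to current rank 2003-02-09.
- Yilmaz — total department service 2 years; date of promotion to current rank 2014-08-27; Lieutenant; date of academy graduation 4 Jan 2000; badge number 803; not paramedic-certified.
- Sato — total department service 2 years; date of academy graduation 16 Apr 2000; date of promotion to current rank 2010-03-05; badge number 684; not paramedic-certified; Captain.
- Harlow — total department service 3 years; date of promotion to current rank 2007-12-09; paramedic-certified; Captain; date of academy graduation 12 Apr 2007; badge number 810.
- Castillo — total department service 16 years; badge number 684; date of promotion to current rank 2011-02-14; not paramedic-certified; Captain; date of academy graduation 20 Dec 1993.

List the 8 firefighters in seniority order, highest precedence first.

By rank: Reyes and Mendoza (Battalion Chief); then Castillo, Sato, Marchetti and Harlow (Captain); then Vasquez and Yilmaz (Lieutenant).
Reyes and Mendoza both have badge number 546, so the next rule applies.
Reyes and Mendoza are each paramedic-certified, so the next rule applies.
Among Reyes and Mendoza, by total department service (higher first): Reyes (19 years) before Mendoza (17 years).
Among Castillo, Sato, Marchetti and Harlow, by badge number (lower first): Castillo and Sato (684) before Marchetti (804) before Harlow (810).
Castillo and Sato are each not paramedic-certified, so the next rule applies.
Among Castillo and Sato, by total department service (higher first): Castillo (16 years) before Sato (2 years).
Vasquez and Yilmaz both have badge number 803, so the next rule applies.
Vasquez and Yilmaz are each not paramedic-certified, so the next rule applies.
Among Vasquez and Yilmaz, by total department service (higher first): Vasquez (4 years) before Yilmaz (2 years).
Full order: Reyes, Mendoza, Castillo, Sato, Marchetti, Harlow, Vasquez, Yilmaz.

Reyes, Mendoza, Castillo, Sato, Marchetti, Harlow, Vasquez, Yilmaz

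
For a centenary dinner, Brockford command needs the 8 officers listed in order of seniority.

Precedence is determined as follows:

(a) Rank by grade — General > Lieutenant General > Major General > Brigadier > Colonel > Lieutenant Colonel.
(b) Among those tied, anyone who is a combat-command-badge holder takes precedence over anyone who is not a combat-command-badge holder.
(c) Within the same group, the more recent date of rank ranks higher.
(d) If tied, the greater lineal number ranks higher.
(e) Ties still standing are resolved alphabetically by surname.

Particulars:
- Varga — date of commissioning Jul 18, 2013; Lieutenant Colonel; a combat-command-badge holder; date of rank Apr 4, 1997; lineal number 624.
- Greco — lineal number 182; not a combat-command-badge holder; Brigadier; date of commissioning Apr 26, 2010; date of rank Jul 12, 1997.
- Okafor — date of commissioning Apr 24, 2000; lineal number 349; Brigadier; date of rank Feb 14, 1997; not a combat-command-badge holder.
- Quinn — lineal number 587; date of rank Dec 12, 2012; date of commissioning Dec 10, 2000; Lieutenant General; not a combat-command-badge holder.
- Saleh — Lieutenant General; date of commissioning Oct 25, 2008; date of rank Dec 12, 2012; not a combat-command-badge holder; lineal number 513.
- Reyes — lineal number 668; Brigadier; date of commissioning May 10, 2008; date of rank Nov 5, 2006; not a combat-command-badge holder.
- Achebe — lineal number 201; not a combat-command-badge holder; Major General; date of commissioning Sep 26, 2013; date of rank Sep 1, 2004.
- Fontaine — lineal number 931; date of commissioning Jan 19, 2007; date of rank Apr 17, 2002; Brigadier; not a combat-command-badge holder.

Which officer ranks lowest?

By grade: Quinn and Saleh (Lieutenant General); then Achebe (Major General); then Reyes, Fontaine, Greco and Okafor (Brigadier); then Varga (Lieutenant Colonel).
Quinn and Saleh are each not a combat-command-badge holder, so the next rule applies.
Quinn and Saleh both have date of rank Dec 12, 2012, so the next rule applies.
Among Quinn and Saleh, by lineal number (higher first): Quinn (587) before Saleh (513).
Reyes, Fontaine, Greco and Okafor are each not a combat-command-badge holder, so the next rule applies.
Among Reyes, Fontaine, Greco and Okafor, by date of rank (later first): Reyes (Nov 5, 2006) before Fontaine (Apr 17, 2002) before Greco (Jul 12, 1997) before Okafor (Feb 14, 1997).
Order: Quinn, Saleh, Achebe, Reyes, Fontaine, Greco, Okafor, Varga.

Varga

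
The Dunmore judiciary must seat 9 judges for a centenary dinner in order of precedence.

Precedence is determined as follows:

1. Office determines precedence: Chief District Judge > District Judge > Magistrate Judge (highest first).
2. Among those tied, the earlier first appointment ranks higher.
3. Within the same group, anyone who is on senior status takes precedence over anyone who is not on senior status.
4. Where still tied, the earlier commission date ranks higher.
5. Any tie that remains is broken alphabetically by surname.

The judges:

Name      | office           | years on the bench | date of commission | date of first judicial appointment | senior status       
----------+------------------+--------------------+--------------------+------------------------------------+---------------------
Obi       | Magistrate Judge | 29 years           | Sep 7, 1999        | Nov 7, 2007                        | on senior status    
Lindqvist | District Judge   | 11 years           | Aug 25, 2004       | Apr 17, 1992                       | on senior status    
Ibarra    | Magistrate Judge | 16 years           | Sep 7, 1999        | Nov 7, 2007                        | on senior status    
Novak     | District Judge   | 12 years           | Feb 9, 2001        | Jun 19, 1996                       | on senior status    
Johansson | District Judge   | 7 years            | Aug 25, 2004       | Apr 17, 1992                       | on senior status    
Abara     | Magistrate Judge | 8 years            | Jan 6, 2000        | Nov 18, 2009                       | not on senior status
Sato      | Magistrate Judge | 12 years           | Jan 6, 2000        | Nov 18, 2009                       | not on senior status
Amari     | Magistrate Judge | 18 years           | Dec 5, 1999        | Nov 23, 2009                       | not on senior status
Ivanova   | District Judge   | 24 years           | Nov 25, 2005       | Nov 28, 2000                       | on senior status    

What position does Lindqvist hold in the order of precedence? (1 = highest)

By office: Johansson, Lindqvist, Novak and Ivanova (District Judge); then Ibarra, Obi, Abara, Sato and Amari (Magistrate Judge).
Among Johansson, Lindqvist, Novak and Ivanova, by date of first judicial appointment (earlier first): Johansson and Lindqvist (Apr 17, 1992) before Novak (Jun 19, 1996) before Ivanova (Nov 28, 2000).
Johansson and Lindqvist are each on senior status, so the next rule applies.
Johansson and Lindqvist both have date of commission Aug 25, 2004, so the next rule applies.
Among Johansson and Lindqvist, alphabetically by surname: Johansson before Lindqvist.
Among Ibarra, Obi, Abara, Sato and Amari, by date of first judicial appointment (earlier first): Ibarra and Obi (Nov 7, 2007) before Abara and Sato (Nov 18, 2009) before Amari (Nov 23, 2009).
Ibarra and Obi are each on senior status, so the next rule applies.
Ibarra and Obi both have date of commission Sep 7, 1999, so the next rule applies.
Among Ibarra and Obi, alphabetically by surname: Ibarra before Obi.
Abara and Sato are each not on senior status, so the next rule applies.
Abara and Sato both have date of commission Jan 6, 2000, so the next rule applies.
Among Abara and Sato, alphabetically by surname: Abara before Sato.
Order: Johansson, Lindqvist, Novak, Ivanova, Ibarra, Obi, Abara, Sato, Amari. So position 2.

2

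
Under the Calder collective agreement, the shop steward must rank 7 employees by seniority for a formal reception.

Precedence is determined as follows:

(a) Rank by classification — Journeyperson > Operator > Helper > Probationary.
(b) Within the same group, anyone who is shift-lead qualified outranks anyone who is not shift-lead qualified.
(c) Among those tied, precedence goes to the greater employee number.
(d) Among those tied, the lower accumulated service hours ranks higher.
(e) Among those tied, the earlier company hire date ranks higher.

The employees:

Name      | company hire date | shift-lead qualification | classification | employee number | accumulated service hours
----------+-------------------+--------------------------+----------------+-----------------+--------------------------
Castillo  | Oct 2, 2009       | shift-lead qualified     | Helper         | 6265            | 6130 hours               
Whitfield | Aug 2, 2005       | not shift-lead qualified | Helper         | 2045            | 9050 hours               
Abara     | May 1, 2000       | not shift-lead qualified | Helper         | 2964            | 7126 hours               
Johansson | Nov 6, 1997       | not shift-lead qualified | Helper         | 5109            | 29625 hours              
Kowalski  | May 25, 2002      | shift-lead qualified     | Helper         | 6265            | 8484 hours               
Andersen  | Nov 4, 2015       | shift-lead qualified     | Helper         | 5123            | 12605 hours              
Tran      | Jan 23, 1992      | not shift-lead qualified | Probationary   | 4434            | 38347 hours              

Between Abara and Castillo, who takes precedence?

By classification: Castillo, Kowalski, Andersen, Johansson, Abara and Whitfield (Helper); then Tran (Probationary).
Among Castillo, Kowalski, Andersen, Johansson, Abara and Whitfield, shift-lead qualified before not shift-lead qualified: Castillo, Kowalski and Andersen (shift-lead qualified) before Johansson, Abara and Whitfield (not shift-lead qualified).
Among Castillo, Kowalski and Andersen, by employee number (higher first): Castillo and Kowalski (6265) before Andersen (5123).
Among Castillo and Kowalski, by accumulated service hours (lower first): Castillo (6130 hours) before Kowalski (8484 hours).
Among Johansson, Abara and Whitfield, by employee number (higher first): Johansson (5109) before Abara (2964) before Whitfield (2045).
So Castillo takes precedence.

Castillo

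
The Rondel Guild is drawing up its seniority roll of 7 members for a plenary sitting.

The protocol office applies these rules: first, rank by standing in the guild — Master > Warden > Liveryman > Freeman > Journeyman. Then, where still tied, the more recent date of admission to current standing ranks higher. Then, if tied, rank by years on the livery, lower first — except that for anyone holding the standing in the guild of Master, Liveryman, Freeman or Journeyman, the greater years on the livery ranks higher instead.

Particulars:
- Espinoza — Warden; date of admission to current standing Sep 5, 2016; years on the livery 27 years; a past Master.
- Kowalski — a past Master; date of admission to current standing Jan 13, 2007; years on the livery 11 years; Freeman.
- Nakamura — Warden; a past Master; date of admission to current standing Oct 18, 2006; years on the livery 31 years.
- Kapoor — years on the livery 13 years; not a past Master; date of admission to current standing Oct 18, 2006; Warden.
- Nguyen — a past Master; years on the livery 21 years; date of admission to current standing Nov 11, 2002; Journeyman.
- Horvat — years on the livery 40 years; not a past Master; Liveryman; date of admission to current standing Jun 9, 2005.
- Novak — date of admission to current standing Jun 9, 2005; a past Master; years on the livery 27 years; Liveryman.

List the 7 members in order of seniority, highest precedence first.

Espinoza, Kapoor, Nakamura, Horvat, Novak, Kowalski, Nguyen

By standing in the guild: Espinoza, Kapoor and Nakamura (Warden); then Horvat and Novak (Liveryman); then Kowalski (Freeman); then Nguyen (Journeyman).
Among Espinoza, Kapoor and Nakamura, by date of admission to current standing (later first): Espinoza (Sep 5, 2016) before Kapoor and Nakamura (Oct 18, 2006).
Among Kapoor and Nakamura, by years on the livery (lower first): Kapoor (13 years) before Nakamura (31 years).
Horvat and Novak both have date of admission to current standing Jun 9, 2005, so the next rule applies.
Among Horvat and Novak, by years on the livery (higher first) (reversed rule for this group): Horvat (40 years) before Novak (27 years).
Full order: Espinoza, Kapoor, Nakamura, Horvat, Novak, Kowalski, Nguyen.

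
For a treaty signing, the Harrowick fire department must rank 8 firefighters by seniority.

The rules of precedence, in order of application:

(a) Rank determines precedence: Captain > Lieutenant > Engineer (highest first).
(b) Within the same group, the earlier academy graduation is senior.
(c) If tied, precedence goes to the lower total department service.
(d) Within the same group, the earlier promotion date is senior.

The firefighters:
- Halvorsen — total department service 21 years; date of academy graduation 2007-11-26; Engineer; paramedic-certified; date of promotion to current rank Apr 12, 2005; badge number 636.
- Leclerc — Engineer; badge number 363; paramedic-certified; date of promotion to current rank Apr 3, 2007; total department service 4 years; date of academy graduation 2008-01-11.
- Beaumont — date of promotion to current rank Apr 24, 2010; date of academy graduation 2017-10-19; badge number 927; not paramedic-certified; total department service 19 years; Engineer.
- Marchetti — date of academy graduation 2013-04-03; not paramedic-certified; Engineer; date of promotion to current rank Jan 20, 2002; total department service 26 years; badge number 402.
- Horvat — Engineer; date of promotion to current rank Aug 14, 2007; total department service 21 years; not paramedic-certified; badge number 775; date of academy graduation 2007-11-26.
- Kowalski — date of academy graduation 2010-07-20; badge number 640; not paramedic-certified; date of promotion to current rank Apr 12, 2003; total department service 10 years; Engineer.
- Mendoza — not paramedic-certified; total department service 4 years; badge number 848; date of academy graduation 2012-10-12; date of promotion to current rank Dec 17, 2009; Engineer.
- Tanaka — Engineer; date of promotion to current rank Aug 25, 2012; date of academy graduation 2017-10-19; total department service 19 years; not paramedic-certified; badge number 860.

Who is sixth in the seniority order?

By rank: Halvorsen, Horvat, Leclerc, Kowalski, Mendoza, Marchetti, Beaumont and Tanaka (Engineer).
Among Halvorsen, Horvat, Leclerc, Kowalski, Mendoza, Marchetti, Beaumont and Tanaka, by date of academy graduation (earlier first): Halvorsen and Horvat (2007-11-26) before Leclerc (2008-01-11) before Kowalski (2010-07-20) before Mendoza (2012-10-12) before Marchetti (2013-04-03) before Beaumont and Tanaka (2017-10-19).
Halvorsen and Horvat both have total department service 21 years, so the next rule applies.
Among Halvorsen and Horvat, by date of promotion to current rank (earlier first): Halvorsen (Apr 12, 2005) before Horvat (Aug 14, 2007).
Beaumont and Tanaka both have total department service 19 years, so the next rule applies.
Among Beaumont and Tanaka, by date of promotion to current rank (earlier first): Beaumont (Apr 24, 2010) before Tanaka (Aug 25, 2012).
Order: Halvorsen, Horvat, Leclerc, Kowalski, Mendoza, Marchetti, Beaumont, Tanaka.

Marchetti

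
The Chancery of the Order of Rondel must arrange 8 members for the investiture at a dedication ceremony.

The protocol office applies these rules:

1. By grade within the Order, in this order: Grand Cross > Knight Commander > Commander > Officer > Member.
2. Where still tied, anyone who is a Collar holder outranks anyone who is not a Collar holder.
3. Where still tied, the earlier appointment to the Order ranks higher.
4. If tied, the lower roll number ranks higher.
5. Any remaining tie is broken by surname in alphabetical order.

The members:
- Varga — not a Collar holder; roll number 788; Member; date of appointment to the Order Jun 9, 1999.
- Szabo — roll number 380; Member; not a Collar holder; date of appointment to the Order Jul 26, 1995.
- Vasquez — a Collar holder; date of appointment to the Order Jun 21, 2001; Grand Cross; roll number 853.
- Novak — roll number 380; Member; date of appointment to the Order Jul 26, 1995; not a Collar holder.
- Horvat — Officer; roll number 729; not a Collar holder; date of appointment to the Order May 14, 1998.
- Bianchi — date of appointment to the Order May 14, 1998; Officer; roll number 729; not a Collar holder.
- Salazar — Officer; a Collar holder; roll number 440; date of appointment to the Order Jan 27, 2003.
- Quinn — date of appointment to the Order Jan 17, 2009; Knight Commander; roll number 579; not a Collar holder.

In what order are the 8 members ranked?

By grade within the Order: Vasquez (Grand Cross); then Quinn (Knight Commander); then Salazar, Bianchi and Horvat (Officer); then Novak, Szabo and Varga (Member).
Among Salazar, Bianchi and Horvat, a Collar holder before not a Collar holder: Salazar (a Collar holder) before Bianchi and Horvat (not a Collar holder).
Bianchi and Horvat both have date of appointment to the Order May 14, 1998, so the next rule applies.
Bianchi and Horvat both have roll number 729, so the next rule applies.
Among Bianchi and Horvat, alphabetically by surname: Bianchi before Horvat.
Novak, Szabo and Varga are each not a Collar holder, so the next rule applies.
Among Novak, Szabo and Varga, by date of appointment to the Order (earlier first): Novak and Szabo (Jul 26, 1995) before Varga (Jun 9, 1999).
Novak and Szabo both have roll number 380, so the next rule applies.
Among Novak and Szabo, alphabetically by surname: Novak before Szabo.
Full order: Vasquez, Quinn, Salazar, Bianchi, Horvat, Novak, Szabo, Varga.

Vasquez, Quinn, Salazar, Bianchi, Horvat, Novak, Szabo, Varga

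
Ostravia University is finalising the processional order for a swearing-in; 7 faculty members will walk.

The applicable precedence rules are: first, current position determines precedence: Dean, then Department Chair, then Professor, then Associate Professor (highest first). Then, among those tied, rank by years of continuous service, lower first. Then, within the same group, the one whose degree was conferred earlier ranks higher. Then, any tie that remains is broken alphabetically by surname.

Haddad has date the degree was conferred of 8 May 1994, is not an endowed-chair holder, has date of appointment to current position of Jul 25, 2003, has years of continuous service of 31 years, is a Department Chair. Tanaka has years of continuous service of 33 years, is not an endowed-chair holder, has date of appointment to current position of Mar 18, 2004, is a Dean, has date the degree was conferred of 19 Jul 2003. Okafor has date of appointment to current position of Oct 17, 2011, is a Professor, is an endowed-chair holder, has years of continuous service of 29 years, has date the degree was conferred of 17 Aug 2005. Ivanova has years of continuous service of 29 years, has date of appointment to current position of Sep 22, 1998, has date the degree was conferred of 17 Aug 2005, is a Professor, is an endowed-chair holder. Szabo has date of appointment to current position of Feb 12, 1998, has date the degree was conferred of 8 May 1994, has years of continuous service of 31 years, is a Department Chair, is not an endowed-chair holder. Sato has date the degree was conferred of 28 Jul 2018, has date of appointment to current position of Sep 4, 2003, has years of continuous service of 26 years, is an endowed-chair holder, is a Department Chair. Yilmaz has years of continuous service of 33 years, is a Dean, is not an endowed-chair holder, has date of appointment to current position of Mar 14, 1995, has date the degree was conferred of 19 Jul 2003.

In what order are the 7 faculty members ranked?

By current position: Tanaka and Yilmaz (Dean); then Sato, Haddad and Szabo (Department Chair); then Ivanova and Okafor (Professor).
Tanaka and Yilmaz both have years of continuous service 33 years, so the next rule applies.
Tanaka and Yilmaz both have date the degree was conferred 19 Jul 2003, so the next rule applies.
Among Tanaka and Yilmaz, alphabetically by surname: Tanaka before Yilmaz.
Among Sato, Haddad and Szabo, by years of continuous service (lower first): Sato (26 years) before Haddad and Szabo (31 years).
Haddad and Szabo both have date the degree was conferred 8 May 1994, so the next rule applies.
Among Haddad and Szabo, alphabetically by surname: Haddad before Szabo.
Ivanova and Okafor both have years of continuous service 29 years, so the next rule applies.
Ivanova and Okafor both have date the degree was conferred 17 Aug 2005, so the next rule applies.
Among Ivanova and Okafor, alphabetically by surname: Ivanova before Okafor.
Full order: Tanaka, Yilmaz, Sato, Haddad, Szabo, Ivanova, Okafor.

Tanaka, Yilmaz, Sato, Haddad, Szabo, Ivanova, Okafor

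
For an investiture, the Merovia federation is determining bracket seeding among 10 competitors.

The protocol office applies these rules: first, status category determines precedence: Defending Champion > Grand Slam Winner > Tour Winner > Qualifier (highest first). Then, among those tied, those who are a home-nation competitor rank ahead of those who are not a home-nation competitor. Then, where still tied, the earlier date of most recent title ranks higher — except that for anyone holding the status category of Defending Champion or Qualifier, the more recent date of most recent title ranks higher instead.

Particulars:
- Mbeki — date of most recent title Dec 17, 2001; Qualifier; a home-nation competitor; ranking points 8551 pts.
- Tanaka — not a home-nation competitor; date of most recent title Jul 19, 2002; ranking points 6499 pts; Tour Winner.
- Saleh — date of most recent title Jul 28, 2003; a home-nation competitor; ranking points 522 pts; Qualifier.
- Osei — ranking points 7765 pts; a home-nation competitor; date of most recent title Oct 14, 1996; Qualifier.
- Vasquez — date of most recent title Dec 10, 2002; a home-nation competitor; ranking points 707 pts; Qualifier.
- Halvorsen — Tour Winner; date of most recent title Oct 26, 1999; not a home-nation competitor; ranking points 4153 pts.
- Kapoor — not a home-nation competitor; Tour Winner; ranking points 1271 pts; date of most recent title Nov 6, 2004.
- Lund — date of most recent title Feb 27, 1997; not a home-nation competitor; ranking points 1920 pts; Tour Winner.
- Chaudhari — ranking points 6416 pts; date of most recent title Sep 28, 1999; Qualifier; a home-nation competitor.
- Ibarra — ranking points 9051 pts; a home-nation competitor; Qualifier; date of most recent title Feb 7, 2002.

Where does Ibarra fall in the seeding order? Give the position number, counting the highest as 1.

By status category: Lund, Halvorsen, Tanaka and Kapoor (Tour Winner); then Saleh, Vasquez, Ibarra, Mbeki, Chaudhari and Osei (Qualifier).
Lund, Halvorsen, Tanaka and Kapoor are each not a home-nation competitor, so the next rule applies.
Among Lund, Halvorsen, Tanaka and Kapoor, by date of most recent title (earlier first): Lund (Feb 27, 1997) before Halvorsen (Oct 26, 1999) before Tanaka (Jul 19, 2002) before Kapoor (Nov 6, 2004).
Saleh, Vasquez, Ibarra, Mbeki, Chaudhari and Osei are each a home-nation competitor, so the next rule applies.
Among Saleh, Vasquez, Ibarra, Mbeki, Chaudhari and Osei, by date of most recent title (later first) (reversed rule for this group): Saleh (Jul 28, 2003) before Vasquez (Dec 10, 2002) before Ibarra (Feb 7, 2002) before Mbeki (Dec 17, 2001) before Chaudhari (Sep 28, 1999) before Osei (Oct 14, 1996).
Order: Lund, Halvorsen, Tanaka, Kapoor, Saleh, Vasquez, Ibarra, Mbeki, Chaudhari, Osei. So position 7.

7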